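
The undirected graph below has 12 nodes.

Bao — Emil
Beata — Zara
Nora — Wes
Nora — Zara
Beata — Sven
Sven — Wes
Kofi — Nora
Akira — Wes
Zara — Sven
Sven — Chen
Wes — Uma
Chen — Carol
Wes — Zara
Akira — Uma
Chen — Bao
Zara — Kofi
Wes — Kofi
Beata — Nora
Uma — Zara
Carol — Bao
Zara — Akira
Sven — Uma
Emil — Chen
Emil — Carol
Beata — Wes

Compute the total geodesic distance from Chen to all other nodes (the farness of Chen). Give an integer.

Distances from Chen: Akira:3, Bao:1, Beata:2, Carol:1, Emil:1, Kofi:3, Nora:3, Sven:1, Uma:2, Wes:2, Zara:2.
Sum = 3 + 1 + 2 + 1 + 1 + 3 + 3 + 1 + 2 + 2 + 2 = 21.

21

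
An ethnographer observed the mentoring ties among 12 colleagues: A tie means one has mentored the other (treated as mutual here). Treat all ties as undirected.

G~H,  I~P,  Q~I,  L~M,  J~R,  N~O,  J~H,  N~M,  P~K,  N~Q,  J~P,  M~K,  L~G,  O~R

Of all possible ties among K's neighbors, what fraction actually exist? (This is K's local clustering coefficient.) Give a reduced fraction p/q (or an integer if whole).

0

K's neighbors: M and P (k = 2).
Possible neighbor pairs: C(2,2) = 1. Edges among them: none → e = 0.
Clustering(K) = 0/1.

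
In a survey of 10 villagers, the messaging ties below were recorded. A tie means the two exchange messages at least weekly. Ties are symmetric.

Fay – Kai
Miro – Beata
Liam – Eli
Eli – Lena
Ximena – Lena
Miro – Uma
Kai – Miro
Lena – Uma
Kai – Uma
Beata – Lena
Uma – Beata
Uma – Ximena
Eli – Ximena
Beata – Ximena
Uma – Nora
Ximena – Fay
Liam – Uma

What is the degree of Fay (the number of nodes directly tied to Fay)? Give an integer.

2

Fay is directly tied to Kai and Ximena. That is 2 neighbors, so the degree of Fay is 2.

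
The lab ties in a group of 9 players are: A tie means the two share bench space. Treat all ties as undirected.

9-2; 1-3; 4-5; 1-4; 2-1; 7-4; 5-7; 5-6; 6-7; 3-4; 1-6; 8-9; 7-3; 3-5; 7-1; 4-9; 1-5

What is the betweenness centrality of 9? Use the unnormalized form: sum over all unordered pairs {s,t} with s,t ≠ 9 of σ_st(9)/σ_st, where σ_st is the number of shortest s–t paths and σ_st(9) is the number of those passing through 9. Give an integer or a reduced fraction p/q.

Pairs whose geodesics pass through 9 — 3–8: 1; 4–2: 1/2; 4–8: 1; 7–8: 1; 1–8: 2/2; 5–8: 1; 6–8: 4/4; 2–8: 1.
All other pairs contribute 0.
Summing the contributions gives betweenness(9) = 15/2.

15/2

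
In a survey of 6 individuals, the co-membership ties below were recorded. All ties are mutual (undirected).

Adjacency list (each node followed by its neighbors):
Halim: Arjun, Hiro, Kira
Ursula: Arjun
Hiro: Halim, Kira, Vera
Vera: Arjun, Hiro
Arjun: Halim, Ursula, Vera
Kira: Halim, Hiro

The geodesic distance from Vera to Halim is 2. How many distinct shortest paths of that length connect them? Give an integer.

2

The shortest distance is 2. The length-2 paths are: Vera–Hiro–Halim; Vera–Arjun–Halim.
That gives 2 distinct shortest paths.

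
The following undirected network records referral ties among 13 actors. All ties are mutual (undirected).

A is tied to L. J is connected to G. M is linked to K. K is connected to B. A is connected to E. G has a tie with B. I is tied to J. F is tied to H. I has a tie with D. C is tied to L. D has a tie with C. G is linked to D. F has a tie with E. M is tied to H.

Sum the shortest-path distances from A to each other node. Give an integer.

39

Distances from A: B:5, C:2, D:3, E:1, F:2, G:4, H:3, I:4, J:5, K:5, L:1, M:4.
Sum = 5 + 2 + 3 + 1 + 2 + 4 + 3 + 4 + 5 + 5 + 1 + 4 = 39.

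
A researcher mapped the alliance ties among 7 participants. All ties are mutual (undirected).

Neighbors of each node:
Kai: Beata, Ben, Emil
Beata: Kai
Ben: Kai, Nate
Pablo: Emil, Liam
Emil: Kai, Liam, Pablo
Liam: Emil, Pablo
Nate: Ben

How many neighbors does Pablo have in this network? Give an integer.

2

Pablo is directly tied to Emil and Liam. That is 2 neighbors, so the degree of Pablo is 2.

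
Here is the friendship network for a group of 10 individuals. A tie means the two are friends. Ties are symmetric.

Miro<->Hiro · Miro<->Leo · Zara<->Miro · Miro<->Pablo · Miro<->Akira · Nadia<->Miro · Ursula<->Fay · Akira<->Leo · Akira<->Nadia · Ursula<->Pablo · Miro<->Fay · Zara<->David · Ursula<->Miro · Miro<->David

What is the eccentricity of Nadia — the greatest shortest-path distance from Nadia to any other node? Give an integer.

2

Distances from Nadia: Akira:1, David:2, Fay:2, Hiro:2, Leo:2, Miro:1, Pablo:2, Ursula:2, Zara:2.
The largest is 2 (to Fay, Ursula, David, Hiro, Leo, Zara, and Pablo), so the eccentricity of Nadia is 2.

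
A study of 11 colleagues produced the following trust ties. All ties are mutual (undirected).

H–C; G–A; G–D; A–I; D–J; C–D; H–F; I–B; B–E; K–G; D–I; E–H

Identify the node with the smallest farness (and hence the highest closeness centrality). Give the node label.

Farness (sum of distances to all others) for each node — A:26, B:24, C:21, D:18, E:27, F:33, G:23, H:24, I:21, J:27, K:32.
The smallest farness is 18, for D, so D has the highest closeness.

D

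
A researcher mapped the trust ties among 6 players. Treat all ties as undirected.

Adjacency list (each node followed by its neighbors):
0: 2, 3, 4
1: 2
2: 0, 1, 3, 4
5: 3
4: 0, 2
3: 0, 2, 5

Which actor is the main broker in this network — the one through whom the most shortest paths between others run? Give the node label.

Unnormalized betweenness of each node: 0:1, 1:0, 2:5, 3:4, 4:0, 5:0.
2 has the largest value, 5, making it the main broker — the node through which the most shortest paths run.

2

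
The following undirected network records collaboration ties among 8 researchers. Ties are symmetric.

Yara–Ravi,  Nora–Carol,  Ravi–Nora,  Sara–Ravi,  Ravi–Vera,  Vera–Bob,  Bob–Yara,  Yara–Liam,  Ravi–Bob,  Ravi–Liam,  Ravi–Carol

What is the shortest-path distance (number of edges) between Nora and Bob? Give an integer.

One shortest route is Nora – Ravi – Bob, which uses 2 edges, and Nora and Bob are not directly tied, so nothing shorter exists. So d(Nora,Bob) = 2.

2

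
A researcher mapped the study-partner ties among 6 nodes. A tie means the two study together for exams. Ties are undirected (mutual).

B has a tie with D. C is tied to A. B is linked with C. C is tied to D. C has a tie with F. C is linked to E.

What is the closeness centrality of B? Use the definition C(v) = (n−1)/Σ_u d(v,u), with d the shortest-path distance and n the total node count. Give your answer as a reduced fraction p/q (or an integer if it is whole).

Distances from B: A:2, C:1, D:1, E:2, F:2. Sum = 8.
n = 6, so closeness = 5/8.

5/8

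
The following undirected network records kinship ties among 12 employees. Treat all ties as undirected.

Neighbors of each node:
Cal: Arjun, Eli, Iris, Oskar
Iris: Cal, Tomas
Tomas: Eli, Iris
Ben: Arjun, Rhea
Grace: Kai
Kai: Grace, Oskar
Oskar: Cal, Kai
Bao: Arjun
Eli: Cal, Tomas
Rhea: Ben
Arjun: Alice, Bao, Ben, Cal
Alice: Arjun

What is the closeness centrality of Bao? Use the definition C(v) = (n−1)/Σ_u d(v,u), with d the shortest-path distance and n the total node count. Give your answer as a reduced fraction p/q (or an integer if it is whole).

Distances from Bao: Alice:2, Arjun:1, Ben:2, Cal:2, Eli:3, Grace:5, Iris:3, Kai:4, Oskar:3, Rhea:3, Tomas:4. Sum = 32.
n = 12, so closeness = 11/32.

11/32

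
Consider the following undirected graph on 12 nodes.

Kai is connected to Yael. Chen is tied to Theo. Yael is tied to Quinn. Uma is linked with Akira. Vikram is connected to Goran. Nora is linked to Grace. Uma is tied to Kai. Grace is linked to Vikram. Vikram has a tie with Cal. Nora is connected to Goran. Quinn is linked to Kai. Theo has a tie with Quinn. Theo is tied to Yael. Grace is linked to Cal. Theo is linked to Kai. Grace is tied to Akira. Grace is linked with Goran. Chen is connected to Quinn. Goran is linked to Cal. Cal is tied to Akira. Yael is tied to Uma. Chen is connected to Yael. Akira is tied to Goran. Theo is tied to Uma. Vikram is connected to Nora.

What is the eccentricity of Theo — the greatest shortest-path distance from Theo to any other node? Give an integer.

Distances from Theo: Akira:2, Cal:3, Chen:1, Goran:3, Grace:3, Kai:1, Nora:4, Quinn:1, Uma:1, Vikram:4, Yael:1.
The largest is 4 (to Nora and Vikram), so the eccentricity of Theo is 4.

4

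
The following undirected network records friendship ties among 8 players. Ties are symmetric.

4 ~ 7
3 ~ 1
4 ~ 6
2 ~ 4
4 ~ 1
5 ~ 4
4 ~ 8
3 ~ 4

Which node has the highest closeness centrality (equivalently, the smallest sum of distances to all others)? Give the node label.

4

Farness (sum of distances to all others) for each node — 1:12, 2:13, 3:12, 4:7, 5:13, 6:13, 7:13, 8:13.
The smallest farness is 7, for 4, so 4 has the highest closeness.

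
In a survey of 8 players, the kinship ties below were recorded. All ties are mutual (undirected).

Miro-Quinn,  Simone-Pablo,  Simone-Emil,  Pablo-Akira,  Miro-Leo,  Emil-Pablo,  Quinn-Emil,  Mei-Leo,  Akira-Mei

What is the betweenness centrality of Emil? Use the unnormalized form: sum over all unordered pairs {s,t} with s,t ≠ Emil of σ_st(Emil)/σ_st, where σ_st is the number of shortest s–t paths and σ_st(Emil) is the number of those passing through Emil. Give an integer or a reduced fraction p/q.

11/2

Pairs whose geodesics pass through Emil — Simone–Leo: 1/2; Simone–Miro: 1; Simone–Quinn: 1; Pablo–Miro: 1; Pablo–Quinn: 1; Akira–Quinn: 1.
All other pairs contribute 0.
Summing the contributions gives betweenness(Emil) = 11/2.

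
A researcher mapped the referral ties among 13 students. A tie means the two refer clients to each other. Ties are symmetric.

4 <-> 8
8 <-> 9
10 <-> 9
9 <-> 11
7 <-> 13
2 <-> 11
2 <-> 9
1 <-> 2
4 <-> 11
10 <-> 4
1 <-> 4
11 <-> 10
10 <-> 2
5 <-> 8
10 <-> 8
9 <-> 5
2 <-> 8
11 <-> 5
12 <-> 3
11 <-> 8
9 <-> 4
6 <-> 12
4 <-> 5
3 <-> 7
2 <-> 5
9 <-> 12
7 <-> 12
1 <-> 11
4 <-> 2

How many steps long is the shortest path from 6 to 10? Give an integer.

One shortest route is 6 – 12 – 9 – 10, which uses 3 edges, and at distance 2 from 6 we only reach {3, 7, 9}, which does not include 10. So d(6,10) = 3.

3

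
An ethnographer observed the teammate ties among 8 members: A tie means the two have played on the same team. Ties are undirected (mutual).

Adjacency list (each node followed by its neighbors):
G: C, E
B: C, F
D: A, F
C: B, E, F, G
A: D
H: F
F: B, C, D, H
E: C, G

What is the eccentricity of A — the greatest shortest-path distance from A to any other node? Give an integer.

Distances from A: B:3, C:3, D:1, E:4, F:2, G:4, H:3.
The largest is 4 (to G and E), so the eccentricity of A is 4.

4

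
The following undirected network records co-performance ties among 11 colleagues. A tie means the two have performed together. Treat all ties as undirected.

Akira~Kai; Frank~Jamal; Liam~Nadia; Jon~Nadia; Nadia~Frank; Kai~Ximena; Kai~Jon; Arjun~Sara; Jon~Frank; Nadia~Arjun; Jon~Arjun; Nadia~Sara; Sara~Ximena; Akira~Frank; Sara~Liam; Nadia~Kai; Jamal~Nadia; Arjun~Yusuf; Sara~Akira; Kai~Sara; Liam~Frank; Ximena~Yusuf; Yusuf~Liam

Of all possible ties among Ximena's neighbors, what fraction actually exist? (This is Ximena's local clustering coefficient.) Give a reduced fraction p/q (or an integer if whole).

Ximena's neighbors: Kai, Sara, and Yusuf (k = 3).
Possible neighbor pairs: C(3,2) = 3. Edges among them: Kai–Sara → e = 1.
Clustering(Ximena) = 1/3.

1/3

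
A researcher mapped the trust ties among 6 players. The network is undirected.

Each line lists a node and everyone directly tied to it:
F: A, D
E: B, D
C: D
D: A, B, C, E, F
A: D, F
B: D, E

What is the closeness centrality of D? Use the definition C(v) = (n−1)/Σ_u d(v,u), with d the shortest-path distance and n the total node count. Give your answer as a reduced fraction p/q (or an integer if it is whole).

1

Distances from D: A:1, B:1, C:1, E:1, F:1. Sum = 5.
n = 6, so closeness = 5/5 = 1.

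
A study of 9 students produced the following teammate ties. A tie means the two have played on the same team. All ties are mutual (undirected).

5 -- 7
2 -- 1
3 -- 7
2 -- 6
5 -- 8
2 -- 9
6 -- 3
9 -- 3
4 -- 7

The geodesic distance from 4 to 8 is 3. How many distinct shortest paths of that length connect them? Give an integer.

1

The shortest distance is 3, and the only length-3 path is 4–7–5–8. So there is exactly 1 shortest path.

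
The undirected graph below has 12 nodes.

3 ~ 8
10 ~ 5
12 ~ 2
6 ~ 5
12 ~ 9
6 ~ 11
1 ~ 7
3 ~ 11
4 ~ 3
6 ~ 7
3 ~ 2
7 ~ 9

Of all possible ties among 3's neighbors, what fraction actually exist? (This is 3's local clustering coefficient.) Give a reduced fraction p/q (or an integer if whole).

0

3's neighbors: 2, 4, 8, and 11 (k = 4).
Possible neighbor pairs: C(4,2) = 6. Edges among them: none → e = 0.
Clustering(3) = 0/6 = 0.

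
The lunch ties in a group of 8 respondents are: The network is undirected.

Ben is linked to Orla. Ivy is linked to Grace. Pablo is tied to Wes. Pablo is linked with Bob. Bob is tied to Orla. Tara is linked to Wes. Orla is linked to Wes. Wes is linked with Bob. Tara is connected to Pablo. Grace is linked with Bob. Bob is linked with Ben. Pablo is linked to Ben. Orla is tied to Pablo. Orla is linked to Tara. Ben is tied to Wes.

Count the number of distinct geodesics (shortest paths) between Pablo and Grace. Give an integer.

1

The shortest distance is 2, and the only length-2 path is Pablo–Bob–Grace. So there is exactly 1 shortest path.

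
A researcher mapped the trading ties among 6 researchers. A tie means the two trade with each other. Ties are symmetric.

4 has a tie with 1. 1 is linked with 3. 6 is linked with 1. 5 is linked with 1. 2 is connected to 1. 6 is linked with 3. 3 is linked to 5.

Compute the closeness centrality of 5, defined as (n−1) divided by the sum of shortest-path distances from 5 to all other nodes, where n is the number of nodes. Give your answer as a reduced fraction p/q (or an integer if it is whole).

5/8

Distances from 5: 1:1, 2:2, 3:1, 4:2, 6:2. Sum = 8.
n = 6, so closeness = 5/8.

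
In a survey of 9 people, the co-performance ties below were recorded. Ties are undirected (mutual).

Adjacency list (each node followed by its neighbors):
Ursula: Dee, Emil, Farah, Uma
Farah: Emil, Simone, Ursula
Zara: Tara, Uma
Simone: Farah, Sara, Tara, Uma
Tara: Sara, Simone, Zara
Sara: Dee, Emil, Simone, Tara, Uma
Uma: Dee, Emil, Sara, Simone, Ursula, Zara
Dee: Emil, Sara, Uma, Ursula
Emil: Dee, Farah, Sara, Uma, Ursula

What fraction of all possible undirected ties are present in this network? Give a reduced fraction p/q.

1/2

There are 18 edges and 9 nodes, so the maximum possible is C(9,2) = 36.
Density = 18/36 = 1/2.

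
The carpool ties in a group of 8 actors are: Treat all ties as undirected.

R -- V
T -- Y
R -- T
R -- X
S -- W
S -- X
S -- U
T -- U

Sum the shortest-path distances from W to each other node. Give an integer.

19

Distances from W: R:3, S:1, T:3, U:2, V:4, X:2, Y:4.
Sum = 3 + 1 + 3 + 2 + 4 + 2 + 4 = 19.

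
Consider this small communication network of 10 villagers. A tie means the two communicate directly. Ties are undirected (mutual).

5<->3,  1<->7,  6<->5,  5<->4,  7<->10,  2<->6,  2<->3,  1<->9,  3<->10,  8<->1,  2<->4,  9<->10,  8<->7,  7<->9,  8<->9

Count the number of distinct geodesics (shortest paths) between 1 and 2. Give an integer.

2

The shortest distance is 4. The length-4 paths are: 1–7–10–3–2; 1–9–10–3–2.
That gives 2 distinct shortest paths.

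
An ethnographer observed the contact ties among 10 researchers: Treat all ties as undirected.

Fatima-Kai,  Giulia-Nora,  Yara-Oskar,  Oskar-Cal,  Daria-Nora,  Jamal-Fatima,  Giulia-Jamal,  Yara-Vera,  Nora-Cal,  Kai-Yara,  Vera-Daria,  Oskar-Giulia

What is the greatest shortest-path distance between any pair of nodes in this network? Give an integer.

4

Eccentricity of each node (its greatest distance to any other): Cal:4, Daria:4, Fatima:4, Giulia:3, Jamal:4, Kai:4, Nora:4, Oskar:3, Vera:4, Yara:3.
The maximum eccentricity is 4, realized for instance by the pair Kai–Nora via Kai – Yara – Vera – Daria – Nora. So the diameter is 4.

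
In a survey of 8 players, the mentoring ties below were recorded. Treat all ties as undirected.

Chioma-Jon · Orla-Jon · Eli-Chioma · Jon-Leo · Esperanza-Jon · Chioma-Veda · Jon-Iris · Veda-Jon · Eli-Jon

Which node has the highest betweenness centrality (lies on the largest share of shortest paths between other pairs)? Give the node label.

Jon

Unnormalized betweenness of each node: Chioma:1/2, Eli:0, Esperanza:0, Iris:0, Jon:37/2, Leo:0, Orla:0, Veda:0.
Jon has the largest value, 37/2, making it the main broker — the node through which the most shortest paths run.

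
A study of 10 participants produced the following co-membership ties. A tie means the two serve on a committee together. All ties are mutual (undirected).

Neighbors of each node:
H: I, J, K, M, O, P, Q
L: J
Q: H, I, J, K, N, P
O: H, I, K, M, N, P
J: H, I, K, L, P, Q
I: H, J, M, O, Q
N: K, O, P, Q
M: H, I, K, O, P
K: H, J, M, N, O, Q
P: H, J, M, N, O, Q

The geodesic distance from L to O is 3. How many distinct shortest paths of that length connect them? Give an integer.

The shortest distance is 3. The length-3 paths are: L–J–I–O; L–J–K–O; L–J–P–O; L–J–H–O.
That gives 4 distinct shortest paths.

4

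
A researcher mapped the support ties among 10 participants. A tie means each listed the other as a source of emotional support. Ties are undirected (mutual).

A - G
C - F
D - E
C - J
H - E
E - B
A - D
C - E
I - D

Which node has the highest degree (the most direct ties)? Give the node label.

Degrees — A:2, B:1, C:3, D:3, E:4, F:1, G:1, H:1, I:1, J:1.
The maximum is 4, attained only by E.

E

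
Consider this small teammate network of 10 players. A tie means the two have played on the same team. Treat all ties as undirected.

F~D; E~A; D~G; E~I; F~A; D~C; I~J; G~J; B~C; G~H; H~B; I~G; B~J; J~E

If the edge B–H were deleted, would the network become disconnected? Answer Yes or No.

Even without that edge, B still reaches H via B – J – G – H, so the network stays connected. Not a bridge.

No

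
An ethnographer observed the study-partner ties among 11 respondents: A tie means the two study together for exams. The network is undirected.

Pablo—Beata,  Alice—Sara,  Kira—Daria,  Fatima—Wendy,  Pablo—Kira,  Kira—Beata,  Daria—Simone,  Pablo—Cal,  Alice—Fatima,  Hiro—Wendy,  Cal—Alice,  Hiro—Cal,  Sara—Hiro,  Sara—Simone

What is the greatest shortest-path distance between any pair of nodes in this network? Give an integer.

Eccentricity of each node (its greatest distance to any other): Alice:3, Beata:4, Cal:3, Daria:4, Fatima:4, Hiro:3, Kira:4, Pablo:3, Sara:4, Simone:3, Wendy:4.
The maximum eccentricity is 4, realized for instance by the pair Daria–Fatima via Daria – Simone – Sara – Alice – Fatima. So the diameter is 4.

4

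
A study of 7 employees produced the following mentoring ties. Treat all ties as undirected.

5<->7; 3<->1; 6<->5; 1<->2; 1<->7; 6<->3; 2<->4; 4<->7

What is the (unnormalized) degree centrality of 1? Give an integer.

1 is directly tied to 2, 3, and 7. That is 3 neighbors, so the degree of 1 is 3.

3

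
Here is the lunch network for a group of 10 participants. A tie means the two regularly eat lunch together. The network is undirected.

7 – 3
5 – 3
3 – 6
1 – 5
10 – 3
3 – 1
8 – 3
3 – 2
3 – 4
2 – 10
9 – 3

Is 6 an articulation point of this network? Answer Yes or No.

No

Even without 6, every remaining node can still reach every other (the residual graph is connected), so 6 is not a cut vertex.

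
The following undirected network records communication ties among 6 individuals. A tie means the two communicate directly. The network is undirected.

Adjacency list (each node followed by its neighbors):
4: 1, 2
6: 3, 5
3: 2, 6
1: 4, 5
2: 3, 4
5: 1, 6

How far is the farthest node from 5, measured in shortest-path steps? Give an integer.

3

Distances from 5: 1:1, 2:3, 3:2, 4:2, 6:1.
The largest is 3 (to 2), so the eccentricity of 5 is 3.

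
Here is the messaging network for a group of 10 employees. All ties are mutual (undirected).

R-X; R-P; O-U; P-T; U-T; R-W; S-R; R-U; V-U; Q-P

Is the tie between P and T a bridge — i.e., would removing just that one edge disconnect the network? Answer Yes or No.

No

Even without that edge, P still reaches T via P – R – U – T, so the network stays connected. Not a bridge.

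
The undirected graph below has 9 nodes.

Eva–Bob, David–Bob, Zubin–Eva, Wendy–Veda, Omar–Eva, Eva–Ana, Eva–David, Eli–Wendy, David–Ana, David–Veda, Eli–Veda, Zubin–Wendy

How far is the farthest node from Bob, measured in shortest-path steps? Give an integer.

Distances from Bob: Ana:2, David:1, Eli:3, Eva:1, Omar:2, Veda:2, Wendy:3, Zubin:2.
The largest is 3 (to Eli and Wendy), so the eccentricity of Bob is 3.

3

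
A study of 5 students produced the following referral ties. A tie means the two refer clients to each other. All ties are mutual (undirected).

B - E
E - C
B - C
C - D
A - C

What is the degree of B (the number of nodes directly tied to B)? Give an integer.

2

B is directly tied to C and E. That is 2 neighbors, so the degree of B is 2.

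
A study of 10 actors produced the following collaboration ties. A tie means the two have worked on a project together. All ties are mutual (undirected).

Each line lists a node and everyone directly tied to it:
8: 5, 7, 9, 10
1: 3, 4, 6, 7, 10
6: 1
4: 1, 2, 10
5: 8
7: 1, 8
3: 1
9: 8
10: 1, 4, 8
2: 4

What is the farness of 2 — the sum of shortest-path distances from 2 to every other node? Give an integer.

25

Distances from 2: 1:2, 3:3, 4:1, 5:4, 6:3, 7:3, 8:3, 9:4, 10:2.
Sum = 2 + 3 + 1 + 4 + 3 + 3 + 3 + 4 + 2 = 25.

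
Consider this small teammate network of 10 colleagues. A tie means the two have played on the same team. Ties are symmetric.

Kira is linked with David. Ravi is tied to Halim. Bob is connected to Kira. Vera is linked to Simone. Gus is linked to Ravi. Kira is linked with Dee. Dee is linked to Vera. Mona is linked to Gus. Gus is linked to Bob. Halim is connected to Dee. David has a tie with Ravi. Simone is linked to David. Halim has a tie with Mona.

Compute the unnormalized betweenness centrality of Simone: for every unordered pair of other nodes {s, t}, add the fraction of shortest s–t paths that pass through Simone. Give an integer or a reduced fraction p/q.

Pairs whose geodesics pass through Simone — David–Vera: 1; Ravi–Vera: 1/2; Gus–Vera: 1/4.
All other pairs contribute 0.
Summing the contributions gives betweenness(Simone) = 7/4.

7/4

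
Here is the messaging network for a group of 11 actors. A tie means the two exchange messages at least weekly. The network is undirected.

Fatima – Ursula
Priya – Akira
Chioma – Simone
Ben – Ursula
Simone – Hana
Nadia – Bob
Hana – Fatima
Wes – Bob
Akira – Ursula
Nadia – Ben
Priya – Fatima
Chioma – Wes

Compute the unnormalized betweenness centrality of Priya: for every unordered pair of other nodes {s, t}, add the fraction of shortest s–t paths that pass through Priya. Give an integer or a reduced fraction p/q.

Pairs whose geodesics pass through Priya — Simone–Akira: 1/2; Hana–Akira: 1/2; Fatima–Akira: 1/2; Akira–Chioma: 1/2.
All other pairs contribute 0.
Summing the contributions gives betweenness(Priya) = 2.

2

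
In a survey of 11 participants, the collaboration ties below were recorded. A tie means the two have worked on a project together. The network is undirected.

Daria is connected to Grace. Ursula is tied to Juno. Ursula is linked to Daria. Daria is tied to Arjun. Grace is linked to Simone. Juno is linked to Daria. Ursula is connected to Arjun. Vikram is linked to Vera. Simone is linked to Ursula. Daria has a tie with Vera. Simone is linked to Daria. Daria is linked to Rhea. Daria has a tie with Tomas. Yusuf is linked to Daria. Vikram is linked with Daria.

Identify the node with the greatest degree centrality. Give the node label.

Degrees — Arjun:2, Daria:10, Grace:2, Juno:2, Rhea:1, Simone:3, Tomas:1, Ursula:4, Vera:2, Vikram:2, Yusuf:1.
The maximum is 10, attained only by Daria.

Daria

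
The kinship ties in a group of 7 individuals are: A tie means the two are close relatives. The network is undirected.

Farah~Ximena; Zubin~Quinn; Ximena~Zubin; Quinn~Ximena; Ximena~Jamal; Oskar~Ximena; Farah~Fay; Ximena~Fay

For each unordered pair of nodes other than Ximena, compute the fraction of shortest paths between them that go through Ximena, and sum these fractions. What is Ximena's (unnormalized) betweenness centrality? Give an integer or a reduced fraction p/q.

13

Pairs whose geodesics pass through Ximena — Oskar–Quinn: 1; Oskar–Jamal: 1; Oskar–Fay: 1; Oskar–Zubin: 1; Oskar–Farah: 1; Quinn–Jamal: 1; Quinn–Fay: 1; Quinn–Farah: 1; Jamal–Fay: 1; Jamal–Zubin: 1; Jamal–Farah: 1; Fay–Zubin: 1; Zubin–Farah: 1.
All other pairs contribute 0.
Summing the contributions gives betweenness(Ximena) = 13.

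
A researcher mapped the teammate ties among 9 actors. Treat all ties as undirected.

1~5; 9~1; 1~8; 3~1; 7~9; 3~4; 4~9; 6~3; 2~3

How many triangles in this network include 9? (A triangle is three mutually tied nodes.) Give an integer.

9's neighbors are 1, 4, and 7, but none of them are tied to each other, so no triangle contains 9.

0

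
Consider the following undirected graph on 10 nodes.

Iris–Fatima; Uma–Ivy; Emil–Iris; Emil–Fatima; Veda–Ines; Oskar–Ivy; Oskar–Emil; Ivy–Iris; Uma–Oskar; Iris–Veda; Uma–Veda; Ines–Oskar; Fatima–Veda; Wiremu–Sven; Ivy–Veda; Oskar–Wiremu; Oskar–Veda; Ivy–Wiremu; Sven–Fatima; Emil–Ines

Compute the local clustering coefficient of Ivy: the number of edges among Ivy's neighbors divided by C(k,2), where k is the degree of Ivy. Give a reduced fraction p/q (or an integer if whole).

1/2

Ivy's neighbors: Iris, Oskar, Uma, Veda, and Wiremu (k = 5).
Possible neighbor pairs: C(5,2) = 10. Edges among them: Iris–Veda, Oskar–Uma, Oskar–Veda, Oskar–Wiremu, Uma–Veda → e = 5.
Clustering(Ivy) = 5/10 = 1/2.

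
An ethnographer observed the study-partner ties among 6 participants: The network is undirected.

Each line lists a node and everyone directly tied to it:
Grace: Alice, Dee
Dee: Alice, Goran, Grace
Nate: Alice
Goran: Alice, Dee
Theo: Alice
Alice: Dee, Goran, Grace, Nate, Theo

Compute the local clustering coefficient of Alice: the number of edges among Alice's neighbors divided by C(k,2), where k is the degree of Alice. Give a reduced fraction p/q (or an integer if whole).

1/5

Alice's neighbors: Dee, Goran, Grace, Nate, and Theo (k = 5).
Possible neighbor pairs: C(5,2) = 10. Edges among them: Dee–Goran, Dee–Grace → e = 2.
Clustering(Alice) = 2/10 = 1/5.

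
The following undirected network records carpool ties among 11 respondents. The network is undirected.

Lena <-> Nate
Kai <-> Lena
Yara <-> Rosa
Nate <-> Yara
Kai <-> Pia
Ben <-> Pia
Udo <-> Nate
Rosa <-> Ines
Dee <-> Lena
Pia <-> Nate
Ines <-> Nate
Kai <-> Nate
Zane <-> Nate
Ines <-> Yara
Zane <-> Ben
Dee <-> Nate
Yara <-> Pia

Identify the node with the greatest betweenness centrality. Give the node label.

Nate

Unnormalized betweenness of each node: Ben:1/2, Dee:0, Ines:17/6, Kai:5/6, Lena:1/2, Nate:57/2, Pia:20/3, Rosa:0, Udo:0, Yara:6, Zane:13/6.
Nate has the largest value, 57/2, making it the main broker — the node through which the most shortest paths run.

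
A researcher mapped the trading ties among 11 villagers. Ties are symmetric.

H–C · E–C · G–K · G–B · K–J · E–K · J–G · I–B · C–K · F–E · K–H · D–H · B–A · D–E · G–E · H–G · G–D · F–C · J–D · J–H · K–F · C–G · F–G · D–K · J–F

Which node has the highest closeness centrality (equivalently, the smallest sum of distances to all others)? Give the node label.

G

Farness (sum of distances to all others) for each node — A:26, B:17, C:17, D:17, E:17, F:17, G:12, H:17, I:26, J:17, K:15.
The smallest farness is 12, for G, so G has the highest closeness.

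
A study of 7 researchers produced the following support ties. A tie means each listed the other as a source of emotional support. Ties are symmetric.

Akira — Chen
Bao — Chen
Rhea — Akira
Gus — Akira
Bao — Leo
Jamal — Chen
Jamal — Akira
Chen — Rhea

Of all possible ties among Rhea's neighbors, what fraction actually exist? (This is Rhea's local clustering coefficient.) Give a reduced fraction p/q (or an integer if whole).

1

Rhea's neighbors: Akira and Chen (k = 2).
Possible neighbor pairs: C(2,2) = 1. Edges among them: Akira–Chen → e = 1.
Clustering(Rhea) = 1/1.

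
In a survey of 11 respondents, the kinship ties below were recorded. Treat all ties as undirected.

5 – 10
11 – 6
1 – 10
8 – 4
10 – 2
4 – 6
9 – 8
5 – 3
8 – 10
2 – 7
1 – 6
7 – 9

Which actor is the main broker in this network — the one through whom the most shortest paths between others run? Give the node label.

Unnormalized betweenness of each node: 1:9, 2:5, 3:0, 4:5, 5:9, 6:10, 7:1, 8:13, 9:3, 10:25, 11:0.
10 has the largest value, 25, making it the main broker — the node through which the most shortest paths run.

10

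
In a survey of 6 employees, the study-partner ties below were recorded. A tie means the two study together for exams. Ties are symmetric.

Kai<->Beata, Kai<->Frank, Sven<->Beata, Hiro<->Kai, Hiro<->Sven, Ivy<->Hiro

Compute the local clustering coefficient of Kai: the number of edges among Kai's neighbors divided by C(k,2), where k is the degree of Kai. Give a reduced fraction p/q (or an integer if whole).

0

Kai's neighbors: Beata, Frank, and Hiro (k = 3).
Possible neighbor pairs: C(3,2) = 3. Edges among them: none → e = 0.
Clustering(Kai) = 0/3 = 0.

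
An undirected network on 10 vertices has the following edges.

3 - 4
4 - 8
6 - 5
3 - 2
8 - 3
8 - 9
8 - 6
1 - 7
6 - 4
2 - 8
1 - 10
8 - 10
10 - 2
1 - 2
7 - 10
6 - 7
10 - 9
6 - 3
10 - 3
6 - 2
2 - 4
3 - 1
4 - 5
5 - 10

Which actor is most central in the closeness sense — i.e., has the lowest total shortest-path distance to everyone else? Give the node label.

10

Farness (sum of distances to all others) for each node — 1:14, 2:12, 3:12, 4:13, 5:15, 6:12, 7:15, 8:12, 9:16, 10:11.
The smallest farness is 11, for 10, so 10 has the highest closeness.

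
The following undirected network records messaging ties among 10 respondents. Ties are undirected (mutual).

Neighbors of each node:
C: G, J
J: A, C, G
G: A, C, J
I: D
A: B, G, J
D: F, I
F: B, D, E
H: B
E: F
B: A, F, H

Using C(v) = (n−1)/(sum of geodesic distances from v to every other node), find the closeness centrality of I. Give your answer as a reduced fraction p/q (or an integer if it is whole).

Distances from I: A:4, B:3, C:6, D:1, E:3, F:2, G:5, H:4, J:5. Sum = 33.
n = 10, so closeness = 9/33 = 3/11.

3/11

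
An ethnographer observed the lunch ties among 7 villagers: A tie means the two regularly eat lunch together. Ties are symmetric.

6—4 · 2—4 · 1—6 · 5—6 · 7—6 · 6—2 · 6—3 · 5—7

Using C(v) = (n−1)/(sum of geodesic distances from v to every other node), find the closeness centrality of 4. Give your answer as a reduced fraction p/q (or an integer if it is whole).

3/5

Distances from 4: 1:2, 2:1, 3:2, 5:2, 6:1, 7:2. Sum = 10.
n = 7, so closeness = 6/10 = 3/5.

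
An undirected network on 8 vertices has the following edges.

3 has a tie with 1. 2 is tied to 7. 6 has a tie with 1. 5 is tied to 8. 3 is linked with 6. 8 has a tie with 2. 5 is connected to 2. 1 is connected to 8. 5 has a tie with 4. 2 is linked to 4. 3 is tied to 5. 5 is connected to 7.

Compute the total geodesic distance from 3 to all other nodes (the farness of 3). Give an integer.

Distances from 3: 1:1, 2:2, 4:2, 5:1, 6:1, 7:2, 8:2.
Sum = 1 + 2 + 2 + 1 + 1 + 2 + 2 = 11.

11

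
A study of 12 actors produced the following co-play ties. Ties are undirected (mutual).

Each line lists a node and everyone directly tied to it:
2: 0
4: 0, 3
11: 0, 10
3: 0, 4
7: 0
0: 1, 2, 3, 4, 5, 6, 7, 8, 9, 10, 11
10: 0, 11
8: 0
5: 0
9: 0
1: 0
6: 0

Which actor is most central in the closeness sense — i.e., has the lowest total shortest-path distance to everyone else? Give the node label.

Farness (sum of distances to all others) for each node — 0:11, 1:21, 2:21, 3:20, 4:20, 5:21, 6:21, 7:21, 8:21, 9:21, 10:20, 11:20.
The smallest farness is 11, for 0, so 0 has the highest closeness.

0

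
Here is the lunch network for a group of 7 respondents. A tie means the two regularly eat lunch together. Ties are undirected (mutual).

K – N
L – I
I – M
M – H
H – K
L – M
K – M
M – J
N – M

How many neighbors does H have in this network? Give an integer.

H is directly tied to K and M. That is 2 neighbors, so the degree of H is 2.

2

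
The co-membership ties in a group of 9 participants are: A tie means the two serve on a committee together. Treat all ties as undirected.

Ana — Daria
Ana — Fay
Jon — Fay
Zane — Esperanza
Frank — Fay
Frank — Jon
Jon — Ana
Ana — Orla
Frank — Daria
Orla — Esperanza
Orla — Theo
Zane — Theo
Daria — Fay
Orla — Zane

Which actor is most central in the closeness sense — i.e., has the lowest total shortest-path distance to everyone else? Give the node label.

Ana

Farness (sum of distances to all others) for each node — Ana:12, Daria:16, Esperanza:19, Fay:15, Frank:20, Jon:16, Orla:13, Theo:19, Zane:18.
The smallest farness is 12, for Ana, so Ana has the highest closeness.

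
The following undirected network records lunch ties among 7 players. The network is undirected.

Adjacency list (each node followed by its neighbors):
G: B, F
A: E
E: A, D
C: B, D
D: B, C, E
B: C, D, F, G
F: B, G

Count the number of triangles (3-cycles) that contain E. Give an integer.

0

E's neighbors are A and D, but none of them are tied to each other, so no triangle contains E.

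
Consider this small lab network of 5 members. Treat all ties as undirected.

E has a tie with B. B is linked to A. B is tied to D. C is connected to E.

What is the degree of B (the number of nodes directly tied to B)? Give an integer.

3

B is directly tied to A, D, and E. That is 3 neighbors, so the degree of B is 3.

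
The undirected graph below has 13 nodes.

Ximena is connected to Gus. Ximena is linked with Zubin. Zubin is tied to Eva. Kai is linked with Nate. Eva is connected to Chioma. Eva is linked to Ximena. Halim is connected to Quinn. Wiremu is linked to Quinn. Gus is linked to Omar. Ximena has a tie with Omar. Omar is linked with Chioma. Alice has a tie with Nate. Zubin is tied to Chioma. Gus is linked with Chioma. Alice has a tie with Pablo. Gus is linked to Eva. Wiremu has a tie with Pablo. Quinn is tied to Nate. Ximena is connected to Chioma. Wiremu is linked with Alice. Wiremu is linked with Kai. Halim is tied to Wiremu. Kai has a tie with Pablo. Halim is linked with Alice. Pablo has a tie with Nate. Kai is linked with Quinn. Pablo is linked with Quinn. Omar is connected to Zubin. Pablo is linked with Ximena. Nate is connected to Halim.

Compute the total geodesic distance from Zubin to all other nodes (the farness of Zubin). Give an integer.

27

Distances from Zubin: Alice:3, Chioma:1, Eva:1, Gus:2, Halim:4, Kai:3, Nate:3, Omar:1, Pablo:2, Quinn:3, Wiremu:3, Ximena:1.
Sum = 3 + 1 + 1 + 2 + 4 + 3 + 3 + 1 + 2 + 3 + 3 + 1 = 27.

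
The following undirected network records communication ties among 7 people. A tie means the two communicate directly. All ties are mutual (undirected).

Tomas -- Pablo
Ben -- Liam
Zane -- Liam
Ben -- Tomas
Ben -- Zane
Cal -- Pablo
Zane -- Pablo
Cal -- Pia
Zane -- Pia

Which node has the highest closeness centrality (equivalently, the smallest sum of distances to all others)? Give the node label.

Farness (sum of distances to all others) for each node — Ben:10, Cal:12, Liam:11, Pablo:9, Pia:11, Tomas:11, Zane:8.
The smallest farness is 8, for Zane, so Zane has the highest closeness.

Zane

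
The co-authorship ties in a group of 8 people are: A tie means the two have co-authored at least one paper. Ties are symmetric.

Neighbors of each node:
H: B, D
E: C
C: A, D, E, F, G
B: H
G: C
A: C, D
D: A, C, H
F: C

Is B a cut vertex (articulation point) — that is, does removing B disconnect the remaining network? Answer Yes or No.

Even without B, every remaining node can still reach every other (the residual graph is connected), so B is not a cut vertex.

No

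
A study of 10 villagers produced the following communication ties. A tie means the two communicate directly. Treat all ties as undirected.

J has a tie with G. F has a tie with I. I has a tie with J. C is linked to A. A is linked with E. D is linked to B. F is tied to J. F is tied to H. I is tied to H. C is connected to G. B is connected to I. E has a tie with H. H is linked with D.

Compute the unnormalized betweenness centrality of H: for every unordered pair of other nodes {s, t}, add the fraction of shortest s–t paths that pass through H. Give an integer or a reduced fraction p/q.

Pairs whose geodesics pass through H — J–D: 2/3; J–E: 2/2; F–D: 1; F–E: 1; F–A: 1; I–D: 1/2; I–E: 1; I–A: 1; B–E: 2/2; B–A: 2/2; D–E: 1; D–A: 1; D–C: 1; D–G: 2/3.
All other pairs contribute 0.
Summing the contributions gives betweenness(H) = 77/6.

77/6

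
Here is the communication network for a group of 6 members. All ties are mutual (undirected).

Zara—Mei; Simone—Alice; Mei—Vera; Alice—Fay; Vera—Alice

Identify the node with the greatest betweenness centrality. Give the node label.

Unnormalized betweenness of each node: Alice:7, Fay:0, Mei:4, Simone:0, Vera:6, Zara:0.
Alice has the largest value, 7, making it the main broker — the node through which the most shortest paths run.

Alice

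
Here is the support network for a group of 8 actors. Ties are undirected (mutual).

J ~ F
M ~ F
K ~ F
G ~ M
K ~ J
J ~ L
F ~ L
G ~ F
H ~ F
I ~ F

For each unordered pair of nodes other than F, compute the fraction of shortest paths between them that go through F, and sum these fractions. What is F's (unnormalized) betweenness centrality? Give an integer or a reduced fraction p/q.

Pairs whose geodesics pass through F — I–K: 1; I–J: 1; I–M: 1; I–H: 1; I–G: 1; I–L: 1; K–M: 1; K–H: 1; K–G: 1; K–L: 1/2; J–M: 1; J–H: 1; J–G: 1; M–H: 1 … (+4 more pairs).
All other pairs contribute 0.
Summing the contributions gives betweenness(F) = 35/2.

35/2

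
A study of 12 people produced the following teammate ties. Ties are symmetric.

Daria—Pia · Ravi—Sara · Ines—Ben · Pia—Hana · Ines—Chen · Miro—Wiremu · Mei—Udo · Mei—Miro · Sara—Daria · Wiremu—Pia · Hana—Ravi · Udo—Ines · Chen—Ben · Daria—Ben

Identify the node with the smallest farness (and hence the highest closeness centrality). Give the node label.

Farness (sum of distances to all others) for each node — Ben:25, Chen:31, Daria:23, Hana:31, Ines:28, Mei:33, Miro:31, Pia:24, Ravi:34, Sara:30, Udo:32, Wiremu:28.
The smallest farness is 23, for Daria, so Daria has the highest closeness.

Daria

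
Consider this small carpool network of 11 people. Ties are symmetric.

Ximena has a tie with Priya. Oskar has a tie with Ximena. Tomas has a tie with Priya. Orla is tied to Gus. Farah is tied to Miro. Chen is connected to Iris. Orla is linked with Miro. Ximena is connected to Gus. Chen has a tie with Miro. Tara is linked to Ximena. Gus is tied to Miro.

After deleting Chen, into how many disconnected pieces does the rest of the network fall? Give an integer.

2

Without Chen, the remaining ties split the others into: {Farah, Gus, Miro, Orla, Oskar, Priya, Tara, Tomas, Ximena}; {Iris}.
That's 2 separate components.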